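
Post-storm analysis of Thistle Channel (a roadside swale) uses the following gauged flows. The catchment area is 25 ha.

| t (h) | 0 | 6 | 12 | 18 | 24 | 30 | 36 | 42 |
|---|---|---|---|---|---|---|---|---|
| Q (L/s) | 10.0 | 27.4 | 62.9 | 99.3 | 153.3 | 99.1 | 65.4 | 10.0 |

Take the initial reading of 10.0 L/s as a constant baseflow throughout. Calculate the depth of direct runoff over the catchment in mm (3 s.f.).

Direct runoff: 0.0, 17.4, 52.9, 89.3, 143.3, 89.1, 55.4, 0.0 L/s; ΣQ_DR = 447.4 L/s.
V = ΣQ_DR · Δt = 447.4 × 21600 s = 9.664 × 10^6 L.
Over A = 25 ha, depth = V / A = 38.7 mm.

d ≈ 38.7 mm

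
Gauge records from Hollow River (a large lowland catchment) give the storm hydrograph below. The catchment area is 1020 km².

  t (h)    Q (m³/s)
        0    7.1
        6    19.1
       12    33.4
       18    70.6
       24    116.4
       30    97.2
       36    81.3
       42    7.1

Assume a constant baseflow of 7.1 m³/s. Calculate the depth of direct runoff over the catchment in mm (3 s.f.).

Direct runoff: 0.0, 12.0, 26.3, 63.5, 109.3, 90.1, 74.2, 0.0 m³/s; ΣQ_DR = 375.4 m³/s.
V = ΣQ_DR · Δt = 375.4 × 21600 s = 8.109 × 10^6 m³.
Over A = 1020 km², depth = V / A = 7.95 mm.

d ≈ 7.95 mm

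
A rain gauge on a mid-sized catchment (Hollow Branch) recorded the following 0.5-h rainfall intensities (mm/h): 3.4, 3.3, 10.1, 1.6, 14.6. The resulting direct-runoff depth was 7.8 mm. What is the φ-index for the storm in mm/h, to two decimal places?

φ ≈ 4.55 mm/h

Only the 2 blocks with intensity above φ contribute runoff: 10.1, 14.6 mm/h.
Σ(I−φ)·Δt = d  ⇒  (10.1+14.6 − 2φ)·0.5 = 7.8
φ = (24.70 − 7.8/0.5) / 2 = 4.55 mm/h.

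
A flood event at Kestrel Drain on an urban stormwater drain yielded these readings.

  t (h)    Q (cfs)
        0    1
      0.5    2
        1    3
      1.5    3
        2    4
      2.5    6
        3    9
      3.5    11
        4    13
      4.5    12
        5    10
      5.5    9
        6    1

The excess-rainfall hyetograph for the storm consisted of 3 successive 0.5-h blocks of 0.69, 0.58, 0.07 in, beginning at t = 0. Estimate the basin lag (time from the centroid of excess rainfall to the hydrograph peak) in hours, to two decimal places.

t_L ≈ 3.48 h

Centroid of excess rainfall: t_c = Σ P_i·t̄_i / ΣP_i = 0.5187 h (block centres at 0.25, 0.75, 1.25 h).
Hydrograph peak occurs at t = 4 h, so basin lag t_L = 4 − 0.5187 = 3.48 h.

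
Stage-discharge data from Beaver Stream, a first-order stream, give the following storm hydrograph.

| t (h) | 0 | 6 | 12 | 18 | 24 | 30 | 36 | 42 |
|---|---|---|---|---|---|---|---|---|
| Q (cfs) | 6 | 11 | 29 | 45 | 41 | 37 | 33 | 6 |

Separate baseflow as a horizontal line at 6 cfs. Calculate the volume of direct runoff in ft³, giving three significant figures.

Direct-runoff ordinates (Q − Q_b): 0.0, 5.0, 23.0, 39.0, 35.0, 31.0, 27.0, 0.0 cfs.
ΣQ_DR = 160.0 cfs.
With Δt = 6 h = 21600 s, V = ΣQ_DR · Δt = 160.0 × 21600 = 3.46 × 10^6 ft³.

V ≈ 3.46 × 10^6 ft³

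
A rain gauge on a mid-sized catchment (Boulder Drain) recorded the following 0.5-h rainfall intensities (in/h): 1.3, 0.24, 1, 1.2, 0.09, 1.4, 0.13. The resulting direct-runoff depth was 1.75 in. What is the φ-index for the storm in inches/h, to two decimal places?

Only the 4 blocks with intensity above φ contribute runoff: 1.3, 1, 1.2, 1.4 in/h.
Σ(I−φ)·Δt = d  ⇒  (1.3+1+1.2+1.4 − 4φ)·0.5 = 1.75
φ = (4.900 − 1.75/0.5) / 4 = 0.35 in/h.

φ ≈ 0.35 in/h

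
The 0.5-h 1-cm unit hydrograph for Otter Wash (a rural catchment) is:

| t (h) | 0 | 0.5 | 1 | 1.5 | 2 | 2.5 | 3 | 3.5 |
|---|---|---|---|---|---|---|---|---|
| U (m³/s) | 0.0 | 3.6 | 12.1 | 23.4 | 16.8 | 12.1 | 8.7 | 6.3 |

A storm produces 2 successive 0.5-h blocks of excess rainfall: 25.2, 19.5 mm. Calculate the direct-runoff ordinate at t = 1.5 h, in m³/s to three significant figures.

By discrete convolution, Q_j = Σ (P_i / 10 mm) · U_{j−i}.
At t = 1.5 h (j=3): Q = (25.2/10)·23.4 + (19.5/10)·12.1 = 82.6 m³/s.

Q ≈ 82.6 m³/s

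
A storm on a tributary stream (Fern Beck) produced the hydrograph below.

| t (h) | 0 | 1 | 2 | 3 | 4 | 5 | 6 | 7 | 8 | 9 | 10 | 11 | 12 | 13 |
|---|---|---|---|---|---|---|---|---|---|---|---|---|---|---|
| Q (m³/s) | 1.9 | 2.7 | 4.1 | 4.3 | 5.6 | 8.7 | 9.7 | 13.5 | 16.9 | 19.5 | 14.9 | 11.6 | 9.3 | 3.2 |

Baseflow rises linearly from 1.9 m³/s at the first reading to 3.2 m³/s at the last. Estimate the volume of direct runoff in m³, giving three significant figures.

Direct-runoff ordinates (Q − Q_b): 0.00, 0.70, 2.00, 2.10, 3.30, 6.30, 7.20, 10.90, 14.20, 16.70, 12.00, 8.60, 6.20, 0.00 m³/s.
ΣQ_DR = 90.20 m³/s.
With Δt = 1 h = 3600 s, V = ΣQ_DR · Δt = 90.20 × 3600 = 3.25 × 10^5 m³.

V ≈ 3.25 × 10^5 m³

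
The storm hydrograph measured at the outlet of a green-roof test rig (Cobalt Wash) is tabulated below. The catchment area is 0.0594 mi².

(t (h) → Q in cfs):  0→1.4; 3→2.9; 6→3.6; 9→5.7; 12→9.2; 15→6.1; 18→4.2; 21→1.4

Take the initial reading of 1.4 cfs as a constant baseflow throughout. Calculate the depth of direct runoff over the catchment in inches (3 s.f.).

d ≈ 1.82 in

Direct runoff: 0.0, 1.5, 2.2, 4.3, 7.8, 4.7, 2.8, 0.0 cfs; ΣQ_DR = 23.30 cfs.
V = ΣQ_DR · Δt = 23.30 × 10800 s = 2.516 × 10^5 ft³.
Over A = 0.0594 mi², depth = V / A = 1.82 in.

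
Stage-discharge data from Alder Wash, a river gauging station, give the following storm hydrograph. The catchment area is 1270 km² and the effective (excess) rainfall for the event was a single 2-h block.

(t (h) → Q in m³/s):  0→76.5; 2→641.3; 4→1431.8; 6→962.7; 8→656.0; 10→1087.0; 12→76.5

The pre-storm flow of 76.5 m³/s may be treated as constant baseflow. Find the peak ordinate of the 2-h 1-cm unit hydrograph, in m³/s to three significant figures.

U_p ≈ 544 m³/s

Direct runoff: 0.0, 564.8, 1355.3, 886.2, 579.5, 1010.5, 0.0 m³/s; ΣQ_DR = 4396 m³/s, peak = 1355.3 m³/s.
Runoff depth d = ΣQ_DR·Δt / A = 4396 × 7200 / (1270 km²) = 24.92 mm.
The 1-cm UH is the DRH scaled by (10 mm)/d, so U_p = 1355.3 × 10/24.92 = 544 m³/s.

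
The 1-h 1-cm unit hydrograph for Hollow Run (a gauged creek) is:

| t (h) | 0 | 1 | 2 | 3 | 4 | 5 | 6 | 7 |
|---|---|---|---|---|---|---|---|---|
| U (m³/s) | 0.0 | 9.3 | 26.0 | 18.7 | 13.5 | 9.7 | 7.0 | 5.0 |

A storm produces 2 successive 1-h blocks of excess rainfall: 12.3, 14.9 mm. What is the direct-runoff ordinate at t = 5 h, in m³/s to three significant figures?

Q ≈ 32.0 m³/s

By discrete convolution, Q_j = Σ (P_i / 10 mm) · U_{j−i}.
At t = 5 h (j=5): Q = (12.3/10)·9.7 + (14.9/10)·13.5 = 32.0 m³/s.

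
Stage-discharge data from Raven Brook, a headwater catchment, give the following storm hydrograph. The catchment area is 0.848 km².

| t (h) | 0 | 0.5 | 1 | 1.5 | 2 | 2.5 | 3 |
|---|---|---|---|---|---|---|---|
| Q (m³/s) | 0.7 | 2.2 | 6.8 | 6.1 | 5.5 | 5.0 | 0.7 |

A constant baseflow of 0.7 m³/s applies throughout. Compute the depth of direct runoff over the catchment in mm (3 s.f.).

Direct runoff: 0.0, 1.5, 6.1, 5.4, 4.8, 4.3, 0.0 m³/s; ΣQ_DR = 22.10 m³/s.
V = ΣQ_DR · Δt = 22.10 × 1800 s = 39780 m³.
Over A = 0.848 km², depth = V / A = 46.9 mm.

d ≈ 46.9 mm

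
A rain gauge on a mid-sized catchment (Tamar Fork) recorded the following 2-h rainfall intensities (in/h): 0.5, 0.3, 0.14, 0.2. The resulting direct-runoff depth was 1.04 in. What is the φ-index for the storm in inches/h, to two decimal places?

φ ≈ 0.16 in/h

Only the 3 blocks with intensity above φ contribute runoff: 0.5, 0.3, 0.2 in/h.
Σ(I−φ)·Δt = d  ⇒  (0.5+0.3+0.2 − 3φ)·2 = 1.04
φ = (1.000 − 1.04/2) / 3 = 0.16 in/h.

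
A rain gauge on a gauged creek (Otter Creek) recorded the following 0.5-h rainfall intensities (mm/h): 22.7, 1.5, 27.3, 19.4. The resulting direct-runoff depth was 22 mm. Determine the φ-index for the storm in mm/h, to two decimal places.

Only the 3 blocks with intensity above φ contribute runoff: 22.7, 27.3, 19.4 mm/h.
Σ(I−φ)·Δt = d  ⇒  (22.7+27.3+19.4 − 3φ)·0.5 = 22
φ = (69.40 − 22/0.5) / 3 = 8.47 mm/h.

φ ≈ 8.47 mm/h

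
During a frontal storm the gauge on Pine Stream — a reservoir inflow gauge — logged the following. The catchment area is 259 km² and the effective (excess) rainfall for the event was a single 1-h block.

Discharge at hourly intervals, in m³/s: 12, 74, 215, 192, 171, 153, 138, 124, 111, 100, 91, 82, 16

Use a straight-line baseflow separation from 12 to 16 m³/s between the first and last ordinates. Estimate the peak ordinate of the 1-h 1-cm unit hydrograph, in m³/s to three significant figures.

Direct runoff: 0.00, 61.67, 202.33, 179.00, 157.67, 139.33, 124.00, 109.67, 96.33, 85.00, 75.67, 66.33, 0.00 m³/s; ΣQ_DR = 1297 m³/s, peak = 202.33 m³/s.
Runoff depth d = ΣQ_DR·Δt / A = 1297 × 3600 / (259 km²) = 18.03 mm.
The 1-cm UH is the DRH scaled by (10 mm)/d, so U_p = 202.33 × 10/18.03 = 112 m³/s.

U_p ≈ 112 m³/s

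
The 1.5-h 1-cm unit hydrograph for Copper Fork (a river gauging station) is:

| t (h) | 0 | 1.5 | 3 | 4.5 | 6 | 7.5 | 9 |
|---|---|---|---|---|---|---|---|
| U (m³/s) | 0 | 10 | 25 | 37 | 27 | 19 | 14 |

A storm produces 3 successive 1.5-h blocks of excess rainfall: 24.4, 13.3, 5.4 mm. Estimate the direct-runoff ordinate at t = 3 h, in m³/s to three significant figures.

Q ≈ 74.3 m³/s

By discrete convolution, Q_j = Σ (P_i / 10 mm) · U_{j−i}.
At t = 3 h (j=2): Q = (24.4/10)·25 + (13.3/10)·10 + (5.4/10)·0 = 74.3 m³/s.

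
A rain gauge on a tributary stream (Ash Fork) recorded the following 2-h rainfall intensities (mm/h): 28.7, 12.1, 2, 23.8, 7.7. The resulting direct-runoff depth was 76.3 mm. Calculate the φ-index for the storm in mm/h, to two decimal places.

Only the 3 blocks with intensity above φ contribute runoff: 28.7, 12.1, 23.8 mm/h.
Σ(I−φ)·Δt = d  ⇒  (28.7+12.1+23.8 − 3φ)·2 = 76.3
φ = (64.60 − 76.3/2) / 3 = 8.82 mm/h.

φ ≈ 8.82 mm/h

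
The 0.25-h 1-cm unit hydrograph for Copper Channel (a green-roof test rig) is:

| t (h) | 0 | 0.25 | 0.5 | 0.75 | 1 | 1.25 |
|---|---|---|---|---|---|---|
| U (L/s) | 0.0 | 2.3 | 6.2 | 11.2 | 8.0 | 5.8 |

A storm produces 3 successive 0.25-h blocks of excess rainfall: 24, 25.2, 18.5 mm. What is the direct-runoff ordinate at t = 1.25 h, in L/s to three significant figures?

Q ≈ 54.8 L/s

By discrete convolution, Q_j = Σ (P_i / 10 mm) · U_{j−i}.
At t = 1.25 h (j=5): Q = (24/10)·5.8 + (25.2/10)·8.0 + (18.5/10)·11.2 = 54.8 L/s.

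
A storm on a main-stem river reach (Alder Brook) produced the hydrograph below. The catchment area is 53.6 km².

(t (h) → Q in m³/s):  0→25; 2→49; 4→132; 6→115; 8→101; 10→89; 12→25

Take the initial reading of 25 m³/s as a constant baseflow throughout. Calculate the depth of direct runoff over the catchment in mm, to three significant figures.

d ≈ 48.5 mm

Direct runoff: 0.0, 24.0, 107.0, 90.0, 76.0, 64.0, 0.0 m³/s; ΣQ_DR = 361.0 m³/s.
V = ΣQ_DR · Δt = 361.0 × 7200 s = 2.599 × 10^6 m³.
Over A = 53.6 km², depth = V / A = 48.5 mm.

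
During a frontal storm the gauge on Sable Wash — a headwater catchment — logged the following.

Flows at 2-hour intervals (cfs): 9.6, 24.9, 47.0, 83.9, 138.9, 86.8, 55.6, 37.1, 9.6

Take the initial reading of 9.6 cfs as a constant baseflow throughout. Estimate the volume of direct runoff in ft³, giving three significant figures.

V ≈ 2.93 × 10^6 ft³

Direct-runoff ordinates (Q − Q_b): 0.0, 15.3, 37.4, 74.3, 129.3, 77.2, 46.0, 27.5, 0.0 cfs.
ΣQ_DR = 407.0 cfs.
With Δt = 2 h = 7200 s, V = ΣQ_DR · Δt = 407.0 × 7200 = 2.93 × 10^6 ft³.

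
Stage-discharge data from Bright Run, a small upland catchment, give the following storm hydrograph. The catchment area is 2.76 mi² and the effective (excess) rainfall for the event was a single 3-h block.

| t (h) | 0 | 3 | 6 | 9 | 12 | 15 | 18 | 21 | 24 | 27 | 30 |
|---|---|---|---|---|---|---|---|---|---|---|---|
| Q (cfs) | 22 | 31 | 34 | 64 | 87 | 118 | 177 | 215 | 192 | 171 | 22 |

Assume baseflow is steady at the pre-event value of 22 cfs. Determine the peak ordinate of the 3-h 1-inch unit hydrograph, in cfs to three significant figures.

U_p ≈ 129 cfs

Direct runoff: 0.0, 9.0, 12.0, 42.0, 65.0, 96.0, 155.0, 193.0, 170.0, 149.0, 0.0 cfs; ΣQ_DR = 891.0 cfs, peak = 193.0 cfs.
Runoff depth d = ΣQ_DR·Δt / A = 891.0 × 10800 / (2.76 mi²) = 1.501 in.
The 1-inch UH is the DRH scaled by (1 in)/d, so U_p = 193.0 × 1/1.501 = 129 cfs.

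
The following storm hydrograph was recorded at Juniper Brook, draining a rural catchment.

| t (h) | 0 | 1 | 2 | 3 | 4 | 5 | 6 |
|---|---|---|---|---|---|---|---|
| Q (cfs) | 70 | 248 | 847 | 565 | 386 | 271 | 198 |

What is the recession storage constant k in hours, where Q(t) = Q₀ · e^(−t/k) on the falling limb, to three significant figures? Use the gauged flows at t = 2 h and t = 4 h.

k ≈ 2.54 h

On the falling limb, Q drops from 847 to 386 cfs between t = 2 h and t = 4 h (Δt = 2 h).
k = −Δt / ln(Q₂/Q₁) = −2 / ln(386/847) = 2.54 h.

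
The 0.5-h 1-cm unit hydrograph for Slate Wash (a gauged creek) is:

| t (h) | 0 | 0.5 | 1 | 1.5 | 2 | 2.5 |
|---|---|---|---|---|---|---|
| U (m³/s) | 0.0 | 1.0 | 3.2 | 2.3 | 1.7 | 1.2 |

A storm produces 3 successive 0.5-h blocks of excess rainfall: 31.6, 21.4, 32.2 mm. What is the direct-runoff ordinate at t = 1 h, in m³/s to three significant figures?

Q ≈ 12.3 m³/s

By discrete convolution, Q_j = Σ (P_i / 10 mm) · U_{j−i}.
At t = 1 h (j=2): Q = (31.6/10)·3.2 + (21.4/10)·1.0 + (32.2/10)·0.0 = 12.3 m³/s.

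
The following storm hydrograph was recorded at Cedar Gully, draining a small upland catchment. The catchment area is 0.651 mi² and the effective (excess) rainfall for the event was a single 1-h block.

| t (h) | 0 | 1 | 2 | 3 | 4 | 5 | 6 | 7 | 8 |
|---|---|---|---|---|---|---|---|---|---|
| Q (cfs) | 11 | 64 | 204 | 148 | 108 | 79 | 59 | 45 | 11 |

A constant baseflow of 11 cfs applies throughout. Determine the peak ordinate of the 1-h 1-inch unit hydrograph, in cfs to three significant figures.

Direct runoff: 0.0, 53.0, 193.0, 137.0, 97.0, 68.0, 48.0, 34.0, 0.0 cfs; ΣQ_DR = 630.0 cfs, peak = 193.0 cfs.
Runoff depth d = ΣQ_DR·Δt / A = 630.0 × 3600 / (0.651 mi²) = 1.500 in.
The 1-inch UH is the DRH scaled by (1 in)/d, so U_p = 193.0 × 1/1.500 = 129 cfs.

U_p ≈ 129 cfs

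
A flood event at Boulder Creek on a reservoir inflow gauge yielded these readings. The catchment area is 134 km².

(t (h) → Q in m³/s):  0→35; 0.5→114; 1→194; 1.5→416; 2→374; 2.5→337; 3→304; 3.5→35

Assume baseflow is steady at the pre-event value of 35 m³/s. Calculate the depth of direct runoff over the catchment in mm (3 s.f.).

Direct runoff: 0.0, 79.0, 159.0, 381.0, 339.0, 302.0, 269.0, 0.0 m³/s; ΣQ_DR = 1529 m³/s.
V = ΣQ_DR · Δt = 1529 × 1800 s = 2.752 × 10^6 m³.
Over A = 134 km², depth = V / A = 20.5 mm.

d ≈ 20.5 mm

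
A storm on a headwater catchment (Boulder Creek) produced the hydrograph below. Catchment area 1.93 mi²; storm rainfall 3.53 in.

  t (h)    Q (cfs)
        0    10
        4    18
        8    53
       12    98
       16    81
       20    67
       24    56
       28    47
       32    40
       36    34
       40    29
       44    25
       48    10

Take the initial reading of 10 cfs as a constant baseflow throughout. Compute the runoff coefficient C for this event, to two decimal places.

ΣQ_DR = 438.0 cfs; V = ΣQ_DR·Δt = 6.307 × 10^6 ft³.
Runoff depth d = V / A = 1.407 in.
C = d / P = 1.407 / 3.53 = 0.40.

C ≈ 0.40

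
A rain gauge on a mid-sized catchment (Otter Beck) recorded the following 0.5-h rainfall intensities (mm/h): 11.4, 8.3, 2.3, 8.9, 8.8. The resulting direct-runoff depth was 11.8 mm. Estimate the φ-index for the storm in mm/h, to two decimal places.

Only the 4 blocks with intensity above φ contribute runoff: 11.4, 8.3, 8.9, 8.8 mm/h.
Σ(I−φ)·Δt = d  ⇒  (11.4+8.3+8.9+8.8 − 4φ)·0.5 = 11.8
φ = (37.40 − 11.8/0.5) / 4 = 3.45 mm/h.

φ ≈ 3.45 mm/h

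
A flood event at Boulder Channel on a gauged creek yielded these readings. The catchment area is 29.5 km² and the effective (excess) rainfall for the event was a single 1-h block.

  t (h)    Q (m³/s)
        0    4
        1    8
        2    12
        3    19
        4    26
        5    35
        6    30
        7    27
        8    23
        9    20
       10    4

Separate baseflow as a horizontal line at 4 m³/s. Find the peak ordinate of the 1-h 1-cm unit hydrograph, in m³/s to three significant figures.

U_p ≈ 15.5 m³/s

Direct runoff: 0.0, 4.0, 8.0, 15.0, 22.0, 31.0, 26.0, 23.0, 19.0, 16.0, 0.0 m³/s; ΣQ_DR = 164.0 m³/s, peak = 31.0 m³/s.
Runoff depth d = ΣQ_DR·Δt / A = 164.0 × 3600 / (29.5 km²) = 20.01 mm.
The 1-cm UH is the DRH scaled by (10 mm)/d, so U_p = 31.0 × 10/20.01 = 15.5 m³/s.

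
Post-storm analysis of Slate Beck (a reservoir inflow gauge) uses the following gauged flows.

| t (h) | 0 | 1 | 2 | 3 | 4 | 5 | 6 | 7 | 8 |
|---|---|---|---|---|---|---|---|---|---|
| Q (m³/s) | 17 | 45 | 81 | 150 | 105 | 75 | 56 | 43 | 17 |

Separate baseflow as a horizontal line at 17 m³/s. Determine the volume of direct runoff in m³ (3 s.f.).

Direct-runoff ordinates (Q − Q_b): 0.0, 28.0, 64.0, 133.0, 88.0, 58.0, 39.0, 26.0, 0.0 m³/s.
ΣQ_DR = 436.0 m³/s.
With Δt = 1 h = 3600 s, V = ΣQ_DR · Δt = 436.0 × 3600 = 1.57 × 10^6 m³.

V ≈ 1.57 × 10^6 m³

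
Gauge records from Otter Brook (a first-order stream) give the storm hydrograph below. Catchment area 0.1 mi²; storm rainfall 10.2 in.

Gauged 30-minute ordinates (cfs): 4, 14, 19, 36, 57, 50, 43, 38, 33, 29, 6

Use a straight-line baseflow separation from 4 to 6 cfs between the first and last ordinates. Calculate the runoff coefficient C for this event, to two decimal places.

C ≈ 0.21

ΣQ_DR = 274.0 cfs; V = ΣQ_DR·Δt = 4.932 × 10^5 ft³.
Runoff depth d = V / A = 2.123 in.
C = d / P = 2.123 / 10.2 = 0.21.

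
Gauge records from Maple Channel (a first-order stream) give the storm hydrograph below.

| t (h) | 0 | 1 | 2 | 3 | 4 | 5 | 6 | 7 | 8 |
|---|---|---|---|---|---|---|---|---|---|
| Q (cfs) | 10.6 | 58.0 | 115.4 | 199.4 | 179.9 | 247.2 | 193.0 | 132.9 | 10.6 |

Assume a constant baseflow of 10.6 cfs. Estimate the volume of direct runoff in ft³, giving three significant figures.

Direct-runoff ordinates (Q − Q_b): 0.0, 47.4, 104.8, 188.8, 169.3, 236.6, 182.4, 122.3, 0.0 cfs.
ΣQ_DR = 1052 cfs.
With Δt = 1 h = 3600 s, V = ΣQ_DR · Δt = 1052 × 3600 = 3.79 × 10^6 ft³.

V ≈ 3.79 × 10^6 ft³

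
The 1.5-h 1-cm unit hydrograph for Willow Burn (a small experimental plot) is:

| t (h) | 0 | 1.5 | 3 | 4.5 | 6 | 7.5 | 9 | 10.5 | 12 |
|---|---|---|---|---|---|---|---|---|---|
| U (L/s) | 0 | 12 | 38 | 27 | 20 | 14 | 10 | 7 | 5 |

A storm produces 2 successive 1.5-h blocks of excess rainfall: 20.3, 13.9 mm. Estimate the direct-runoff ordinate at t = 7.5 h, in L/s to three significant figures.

By discrete convolution, Q_j = Σ (P_i / 10 mm) · U_{j−i}.
At t = 7.5 h (j=5): Q = (20.3/10)·14 + (13.9/10)·20 = 56.2 L/s.

Q ≈ 56.2 L/s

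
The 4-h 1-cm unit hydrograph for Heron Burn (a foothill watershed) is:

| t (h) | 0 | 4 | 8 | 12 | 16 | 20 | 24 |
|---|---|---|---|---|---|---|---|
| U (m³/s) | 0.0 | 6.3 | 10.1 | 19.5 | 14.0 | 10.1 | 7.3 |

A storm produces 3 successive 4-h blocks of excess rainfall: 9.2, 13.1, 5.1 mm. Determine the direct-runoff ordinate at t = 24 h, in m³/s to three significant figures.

Q ≈ 27.1 m³/s

By discrete convolution, Q_j = Σ (P_i / 10 mm) · U_{j−i}.
At t = 24 h (j=6): Q = (9.2/10)·7.3 + (13.1/10)·10.1 + (5.1/10)·14.0 = 27.1 m³/s.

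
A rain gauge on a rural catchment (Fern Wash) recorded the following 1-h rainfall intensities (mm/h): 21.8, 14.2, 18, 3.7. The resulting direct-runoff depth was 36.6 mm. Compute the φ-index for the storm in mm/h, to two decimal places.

Only the 3 blocks with intensity above φ contribute runoff: 21.8, 14.2, 18 mm/h.
Σ(I−φ)·Δt = d  ⇒  (21.8+14.2+18 − 3φ)·1 = 36.6
φ = (54.00 − 36.6/1) / 3 = 5.80 mm/h.

φ ≈ 5.80 mm/h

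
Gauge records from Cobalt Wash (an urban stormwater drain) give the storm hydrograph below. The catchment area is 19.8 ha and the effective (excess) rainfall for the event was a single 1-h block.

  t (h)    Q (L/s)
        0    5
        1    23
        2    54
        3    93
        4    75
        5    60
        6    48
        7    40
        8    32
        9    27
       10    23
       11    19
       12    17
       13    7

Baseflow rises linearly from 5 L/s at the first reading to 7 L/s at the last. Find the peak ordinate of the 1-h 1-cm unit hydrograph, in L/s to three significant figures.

U_p ≈ 110 L/s

Direct runoff: 0.00, 17.85, 48.69, 87.54, 69.38, 54.23, 42.08, 33.92, 25.77, 20.62, 16.46, 12.31, 10.15, 0.00 L/s; ΣQ_DR = 439.0 L/s, peak = 87.54 L/s.
Runoff depth d = ΣQ_DR·Δt / A = 439.0 × 3600 / (19.8 ha) = 7.982 mm.
The 1-cm UH is the DRH scaled by (10 mm)/d, so U_p = 87.54 × 10/7.982 = 110 L/s.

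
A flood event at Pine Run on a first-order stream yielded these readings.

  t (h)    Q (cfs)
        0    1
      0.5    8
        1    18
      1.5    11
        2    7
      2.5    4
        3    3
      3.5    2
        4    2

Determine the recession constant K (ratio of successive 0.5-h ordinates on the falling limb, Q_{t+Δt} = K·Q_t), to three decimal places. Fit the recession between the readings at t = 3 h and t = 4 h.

Using the recession-limb readings at t = 3 h and t = 4 h: Q falls from 3 to 2 cfs over 2 intervals.
K = (Q₂/Q₁)^(1/2) = (2/3)^(1/2) = 0.816.

K ≈ 0.816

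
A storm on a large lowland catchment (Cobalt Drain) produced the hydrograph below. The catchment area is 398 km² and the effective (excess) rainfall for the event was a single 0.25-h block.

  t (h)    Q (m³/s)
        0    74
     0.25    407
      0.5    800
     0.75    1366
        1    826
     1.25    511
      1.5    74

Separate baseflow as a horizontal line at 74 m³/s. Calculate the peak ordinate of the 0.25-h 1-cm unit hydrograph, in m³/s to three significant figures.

Direct runoff: 0.0, 333.0, 726.0, 1292.0, 752.0, 437.0, 0.0 m³/s; ΣQ_DR = 3540 m³/s, peak = 1292.0 m³/s.
Runoff depth d = ΣQ_DR·Δt / A = 3540 × 900 / (398 km²) = 8.005 mm.
The 1-cm UH is the DRH scaled by (10 mm)/d, so U_p = 1292.0 × 10/8.005 = 1610 m³/s.

U_p ≈ 1610 m³/s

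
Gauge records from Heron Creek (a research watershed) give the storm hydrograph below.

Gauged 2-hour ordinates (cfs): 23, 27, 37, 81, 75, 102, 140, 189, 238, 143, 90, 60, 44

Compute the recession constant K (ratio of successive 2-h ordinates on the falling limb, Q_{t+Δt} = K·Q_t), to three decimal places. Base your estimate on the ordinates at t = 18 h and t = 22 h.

Using the recession-limb readings at t = 18 h and t = 22 h: Q falls from 143 to 60 cfs over 2 intervals.
K = (Q₂/Q₁)^(1/2) = (60/143)^(1/2) = 0.648.

K ≈ 0.648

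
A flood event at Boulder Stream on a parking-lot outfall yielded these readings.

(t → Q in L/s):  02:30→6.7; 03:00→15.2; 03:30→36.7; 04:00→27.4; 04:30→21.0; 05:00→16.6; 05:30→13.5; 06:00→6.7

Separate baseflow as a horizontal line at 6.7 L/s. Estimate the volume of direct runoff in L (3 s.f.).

Direct-runoff ordinates (Q − Q_b): 0.0, 8.5, 30.0, 20.7, 14.3, 9.9, 6.8, 0.0 L/s.
ΣQ_DR = 90.20 L/s.
With Δt = 0.5 h = 1800 s, V = ΣQ_DR · Δt = 90.20 × 1800 = 1.62 × 10^5 L.

V ≈ 1.62 × 10^5 L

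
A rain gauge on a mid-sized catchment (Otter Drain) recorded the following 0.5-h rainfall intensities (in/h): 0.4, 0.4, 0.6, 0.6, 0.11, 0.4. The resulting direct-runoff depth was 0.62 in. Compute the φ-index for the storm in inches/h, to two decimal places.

Only the 5 blocks with intensity above φ contribute runoff: 0.4, 0.4, 0.6, 0.6, 0.4 in/h.
Σ(I−φ)·Δt = d  ⇒  (0.4+0.4+0.6+0.6+0.4 − 5φ)·0.5 = 0.62
φ = (2.400 − 0.62/0.5) / 5 = 0.23 in/h.

φ ≈ 0.23 in/h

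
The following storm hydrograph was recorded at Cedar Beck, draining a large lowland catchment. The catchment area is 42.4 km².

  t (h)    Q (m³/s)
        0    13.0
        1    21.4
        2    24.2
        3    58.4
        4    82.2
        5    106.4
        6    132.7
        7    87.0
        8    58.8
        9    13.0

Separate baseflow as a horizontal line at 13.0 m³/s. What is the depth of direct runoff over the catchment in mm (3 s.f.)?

d ≈ 39.7 mm

Direct runoff: 0.0, 8.4, 11.2, 45.4, 69.2, 93.4, 119.7, 74.0, 45.8, 0.0 m³/s; ΣQ_DR = 467.1 m³/s.
V = ΣQ_DR · Δt = 467.1 × 3600 s = 1.682 × 10^6 m³.
Over A = 42.4 km², depth = V / A = 39.7 mm.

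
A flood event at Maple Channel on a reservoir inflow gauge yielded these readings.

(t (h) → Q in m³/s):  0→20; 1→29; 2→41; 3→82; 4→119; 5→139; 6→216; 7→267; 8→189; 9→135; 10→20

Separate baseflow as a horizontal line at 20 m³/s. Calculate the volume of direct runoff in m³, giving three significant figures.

V ≈ 3.73 × 10^6 m³

Direct-runoff ordinates (Q − Q_b): 0.0, 9.0, 21.0, 62.0, 99.0, 119.0, 196.0, 247.0, 169.0, 115.0, 0.0 m³/s.
ΣQ_DR = 1037 m³/s.
With Δt = 1 h = 3600 s, V = ΣQ_DR · Δt = 1037 × 3600 = 3.73 × 10^6 m³.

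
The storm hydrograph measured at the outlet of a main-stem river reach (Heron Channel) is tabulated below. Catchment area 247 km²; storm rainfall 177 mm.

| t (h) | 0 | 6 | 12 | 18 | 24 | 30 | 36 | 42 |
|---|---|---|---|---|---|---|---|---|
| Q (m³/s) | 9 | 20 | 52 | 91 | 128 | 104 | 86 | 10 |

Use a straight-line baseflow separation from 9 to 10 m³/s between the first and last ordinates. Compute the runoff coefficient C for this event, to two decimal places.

ΣQ_DR = 424.0 m³/s; V = ΣQ_DR·Δt = 9.158 × 10^6 m³.
Runoff depth d = V / A = 37.08 mm.
C = d / P = 37.08 / 177 = 0.21.

C ≈ 0.21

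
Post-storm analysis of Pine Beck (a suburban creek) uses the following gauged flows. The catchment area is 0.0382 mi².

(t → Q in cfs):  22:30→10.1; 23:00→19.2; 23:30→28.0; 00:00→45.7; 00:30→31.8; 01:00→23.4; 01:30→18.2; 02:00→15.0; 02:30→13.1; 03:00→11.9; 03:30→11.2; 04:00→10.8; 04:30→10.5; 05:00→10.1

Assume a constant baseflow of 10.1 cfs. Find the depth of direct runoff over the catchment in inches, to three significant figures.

Direct runoff: 0.0, 9.1, 17.9, 35.6, 21.7, 13.3, 8.1, 4.9, 3.0, 1.8, 1.1, 0.7, 0.4, 0.0 cfs; ΣQ_DR = 117.6 cfs.
V = ΣQ_DR · Δt = 117.6 × 1800 s = 2.117 × 10^5 ft³.
Over A = 0.0382 mi², depth = V / A = 2.39 in.

d ≈ 2.39 in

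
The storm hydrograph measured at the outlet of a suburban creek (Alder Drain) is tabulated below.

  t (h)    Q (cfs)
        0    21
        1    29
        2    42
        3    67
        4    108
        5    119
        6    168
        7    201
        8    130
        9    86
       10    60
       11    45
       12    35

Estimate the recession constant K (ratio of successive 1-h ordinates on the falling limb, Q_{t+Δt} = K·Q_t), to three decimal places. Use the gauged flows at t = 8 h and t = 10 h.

K ≈ 0.679

Using the recession-limb readings at t = 8 h and t = 10 h: Q falls from 130 to 60 cfs over 2 intervals.
K = (Q₂/Q₁)^(1/2) = (60/130)^(1/2) = 0.679.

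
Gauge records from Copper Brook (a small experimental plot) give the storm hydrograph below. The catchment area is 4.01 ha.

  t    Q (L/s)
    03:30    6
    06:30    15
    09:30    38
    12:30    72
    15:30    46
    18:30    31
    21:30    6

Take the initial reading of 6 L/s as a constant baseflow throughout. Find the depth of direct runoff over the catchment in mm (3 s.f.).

Direct runoff: 0.0, 9.0, 32.0, 66.0, 40.0, 25.0, 0.0 L/s; ΣQ_DR = 172.0 L/s.
V = ΣQ_DR · Δt = 172.0 × 10800 s = 1.858 × 10^6 L.
Over A = 4.01 ha, depth = V / A = 46.3 mm.

d ≈ 46.3 mm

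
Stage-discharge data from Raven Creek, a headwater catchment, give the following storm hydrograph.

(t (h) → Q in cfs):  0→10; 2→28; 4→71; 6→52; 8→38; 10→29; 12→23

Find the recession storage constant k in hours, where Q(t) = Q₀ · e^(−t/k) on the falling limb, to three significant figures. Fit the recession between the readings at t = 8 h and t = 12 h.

On the falling limb, Q drops from 38 to 23 cfs between t = 8 h and t = 12 h (Δt = 4 h).
k = −Δt / ln(Q₂/Q₁) = −4 / ln(23/38) = 7.97 h.

k ≈ 7.97 h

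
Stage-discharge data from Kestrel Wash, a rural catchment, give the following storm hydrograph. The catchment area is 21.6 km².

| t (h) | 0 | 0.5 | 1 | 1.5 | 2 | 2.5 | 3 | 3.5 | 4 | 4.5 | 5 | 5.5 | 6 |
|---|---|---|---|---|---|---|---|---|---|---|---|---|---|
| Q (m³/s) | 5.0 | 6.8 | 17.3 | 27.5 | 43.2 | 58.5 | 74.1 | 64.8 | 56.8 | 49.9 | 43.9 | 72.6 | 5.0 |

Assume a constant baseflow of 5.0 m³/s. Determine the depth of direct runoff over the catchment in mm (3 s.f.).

Direct runoff: 0.0, 1.8, 12.3, 22.5, 38.2, 53.5, 69.1, 59.8, 51.8, 44.9, 38.9, 67.6, 0.0 m³/s; ΣQ_DR = 460.4 m³/s.
V = ΣQ_DR · Δt = 460.4 × 1800 s = 8.287 × 10^5 m³.
Over A = 21.6 km², depth = V / A = 38.4 mm.

d ≈ 38.4 mm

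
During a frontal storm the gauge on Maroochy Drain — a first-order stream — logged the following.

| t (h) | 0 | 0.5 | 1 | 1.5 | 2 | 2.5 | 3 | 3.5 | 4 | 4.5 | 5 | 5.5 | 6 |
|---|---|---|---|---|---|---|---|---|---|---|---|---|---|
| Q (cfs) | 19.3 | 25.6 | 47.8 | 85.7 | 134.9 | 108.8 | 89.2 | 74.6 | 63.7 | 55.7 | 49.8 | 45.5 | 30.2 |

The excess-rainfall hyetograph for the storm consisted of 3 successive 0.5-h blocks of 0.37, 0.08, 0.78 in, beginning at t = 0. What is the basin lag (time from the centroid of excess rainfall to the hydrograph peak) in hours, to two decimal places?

Centroid of excess rainfall: t_c = Σ P_i·t̄_i / ΣP_i = 0.9167 h (block centres at 0.25, 0.75, 1.25 h).
Hydrograph peak occurs at t = 2 h, so basin lag t_L = 2 − 0.9167 = 1.08 h.

t_L ≈ 1.08 h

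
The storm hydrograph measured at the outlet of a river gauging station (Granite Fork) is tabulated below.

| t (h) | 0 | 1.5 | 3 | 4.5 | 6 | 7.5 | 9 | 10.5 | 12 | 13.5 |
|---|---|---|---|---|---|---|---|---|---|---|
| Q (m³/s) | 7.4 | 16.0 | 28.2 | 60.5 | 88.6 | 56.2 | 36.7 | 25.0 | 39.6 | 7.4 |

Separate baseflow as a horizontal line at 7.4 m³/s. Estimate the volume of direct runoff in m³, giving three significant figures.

V ≈ 1.57 × 10^6 m³

Direct-runoff ordinates (Q − Q_b): 0.0, 8.6, 20.8, 53.1, 81.2, 48.8, 29.3, 17.6, 32.2, 0.0 m³/s.
ΣQ_DR = 291.6 m³/s.
With Δt = 1.5 h = 5400 s, V = ΣQ_DR · Δt = 291.6 × 5400 = 1.57 × 10^6 m³.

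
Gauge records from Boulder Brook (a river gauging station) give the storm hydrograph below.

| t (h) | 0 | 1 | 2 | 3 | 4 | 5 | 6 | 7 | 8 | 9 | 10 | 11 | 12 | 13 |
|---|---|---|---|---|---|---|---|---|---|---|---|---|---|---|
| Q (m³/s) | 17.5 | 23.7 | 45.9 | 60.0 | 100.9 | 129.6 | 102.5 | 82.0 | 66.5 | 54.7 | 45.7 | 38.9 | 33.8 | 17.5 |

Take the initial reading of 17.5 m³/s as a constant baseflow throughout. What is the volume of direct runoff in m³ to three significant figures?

Direct-runoff ordinates (Q − Q_b): 0.0, 6.2, 28.4, 42.5, 83.4, 112.1, 85.0, 64.5, 49.0, 37.2, 28.2, 21.4, 16.3, 0.0 m³/s.
ΣQ_DR = 574.2 m³/s.
With Δt = 1 h = 3600 s, V = ΣQ_DR · Δt = 574.2 × 3600 = 2.07 × 10^6 m³.

V ≈ 2.07 × 10^6 m³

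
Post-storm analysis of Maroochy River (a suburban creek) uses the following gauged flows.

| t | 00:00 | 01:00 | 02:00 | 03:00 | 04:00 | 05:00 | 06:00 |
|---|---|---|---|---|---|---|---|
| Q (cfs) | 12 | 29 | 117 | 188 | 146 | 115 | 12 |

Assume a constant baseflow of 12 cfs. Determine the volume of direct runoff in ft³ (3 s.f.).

V ≈ 1.93 × 10^6 ft³

Direct-runoff ordinates (Q − Q_b): 0.0, 17.0, 105.0, 176.0, 134.0, 103.0, 0.0 cfs.
ΣQ_DR = 535.0 cfs.
With Δt = 1 h = 3600 s, V = ΣQ_DR · Δt = 535.0 × 3600 = 1.93 × 10^6 ft³.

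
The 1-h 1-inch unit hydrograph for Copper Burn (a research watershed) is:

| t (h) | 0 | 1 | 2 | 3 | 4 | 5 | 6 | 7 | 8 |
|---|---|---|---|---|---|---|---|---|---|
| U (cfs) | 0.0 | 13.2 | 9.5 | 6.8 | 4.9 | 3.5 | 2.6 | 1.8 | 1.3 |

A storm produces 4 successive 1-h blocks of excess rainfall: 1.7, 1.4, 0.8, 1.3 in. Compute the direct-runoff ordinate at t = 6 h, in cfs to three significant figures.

By discrete convolution, Q_j = Σ (P_i / 1 in) · U_{j−i}.
At t = 6 h (j=6): Q = (1.7/1)·2.6 + (1.4/1)·3.5 + (0.8/1)·4.9 + (1.3/1)·6.8 = 22.1 cfs.

Q ≈ 22.1 cfs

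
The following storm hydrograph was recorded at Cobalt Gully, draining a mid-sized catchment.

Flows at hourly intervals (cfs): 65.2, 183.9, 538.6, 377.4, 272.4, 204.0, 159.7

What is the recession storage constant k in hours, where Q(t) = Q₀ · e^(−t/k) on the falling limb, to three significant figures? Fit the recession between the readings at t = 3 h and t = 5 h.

On the falling limb, Q drops from 377.4 to 204.0 cfs between t = 3 h and t = 5 h (Δt = 2 h).
k = −Δt / ln(Q₂/Q₁) = −2 / ln(204.0/377.4) = 3.25 h.

k ≈ 3.25 h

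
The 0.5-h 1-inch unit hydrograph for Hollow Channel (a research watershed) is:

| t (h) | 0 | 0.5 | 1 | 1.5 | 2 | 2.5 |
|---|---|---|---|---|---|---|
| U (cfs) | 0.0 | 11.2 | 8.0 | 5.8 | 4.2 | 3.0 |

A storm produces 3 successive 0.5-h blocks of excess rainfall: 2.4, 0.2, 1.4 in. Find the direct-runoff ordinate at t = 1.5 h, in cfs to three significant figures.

Q ≈ 31.2 cfs

By discrete convolution, Q_j = Σ (P_i / 1 in) · U_{j−i}.
At t = 1.5 h (j=3): Q = (2.4/1)·5.8 + (0.2/1)·8.0 + (1.4/1)·11.2 = 31.2 cfs.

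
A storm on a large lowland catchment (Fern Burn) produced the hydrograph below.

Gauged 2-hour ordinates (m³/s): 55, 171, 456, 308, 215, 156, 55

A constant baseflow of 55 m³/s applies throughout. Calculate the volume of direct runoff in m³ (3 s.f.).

V ≈ 7.42 × 10^6 m³

Direct-runoff ordinates (Q − Q_b): 0.0, 116.0, 401.0, 253.0, 160.0, 101.0, 0.0 m³/s.
ΣQ_DR = 1031 m³/s.
With Δt = 2 h = 7200 s, V = ΣQ_DR · Δt = 1031 × 7200 = 7.42 × 10^6 m³.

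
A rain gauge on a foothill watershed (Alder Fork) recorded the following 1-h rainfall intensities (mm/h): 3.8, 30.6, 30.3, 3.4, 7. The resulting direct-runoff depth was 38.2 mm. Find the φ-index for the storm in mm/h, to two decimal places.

φ ≈ 11.35 mm/h

Only the 2 blocks with intensity above φ contribute runoff: 30.6, 30.3 mm/h.
Σ(I−φ)·Δt = d  ⇒  (30.6+30.3 − 2φ)·1 = 38.2
φ = (60.90 − 38.2/1) / 2 = 11.35 mm/h.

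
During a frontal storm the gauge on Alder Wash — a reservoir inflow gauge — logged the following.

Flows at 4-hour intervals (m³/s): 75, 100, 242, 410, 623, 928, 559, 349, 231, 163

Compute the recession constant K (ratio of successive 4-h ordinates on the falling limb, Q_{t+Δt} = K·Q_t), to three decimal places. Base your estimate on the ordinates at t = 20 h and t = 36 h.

K ≈ 0.647

Using the recession-limb readings at t = 20 h and t = 36 h: Q falls from 928 to 163 m³/s over 4 intervals.
K = (Q₂/Q₁)^(1/4) = (163/928)^(1/4) = 0.647.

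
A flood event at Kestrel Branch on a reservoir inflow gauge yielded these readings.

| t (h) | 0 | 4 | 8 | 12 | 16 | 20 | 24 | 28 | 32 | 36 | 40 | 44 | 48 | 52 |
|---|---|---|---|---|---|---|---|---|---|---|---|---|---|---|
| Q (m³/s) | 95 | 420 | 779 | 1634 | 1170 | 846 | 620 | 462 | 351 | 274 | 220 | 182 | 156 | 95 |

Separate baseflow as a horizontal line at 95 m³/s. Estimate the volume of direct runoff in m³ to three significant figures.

Direct-runoff ordinates (Q − Q_b): 0.0, 325.0, 684.0, 1539.0, 1075.0, 751.0, 525.0, 367.0, 256.0, 179.0, 125.0, 87.0, 61.0, 0.0 m³/s.
ΣQ_DR = 5974 m³/s.
With Δt = 4 h = 14400 s, V = ΣQ_DR · Δt = 5974 × 14400 = 8.60 × 10^7 m³.

V ≈ 8.60 × 10^7 m³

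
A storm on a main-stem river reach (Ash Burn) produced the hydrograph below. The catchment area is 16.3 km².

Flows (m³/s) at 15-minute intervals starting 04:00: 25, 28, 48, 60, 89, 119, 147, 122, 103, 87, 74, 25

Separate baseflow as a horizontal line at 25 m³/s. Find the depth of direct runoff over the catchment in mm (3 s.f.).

d ≈ 34.6 mm

Direct runoff: 0.0, 3.0, 23.0, 35.0, 64.0, 94.0, 122.0, 97.0, 78.0, 62.0, 49.0, 0.0 m³/s; ΣQ_DR = 627.0 m³/s.
V = ΣQ_DR · Δt = 627.0 × 900 s = 5.643 × 10^5 m³.
Over A = 16.3 km², depth = V / A = 34.6 mm.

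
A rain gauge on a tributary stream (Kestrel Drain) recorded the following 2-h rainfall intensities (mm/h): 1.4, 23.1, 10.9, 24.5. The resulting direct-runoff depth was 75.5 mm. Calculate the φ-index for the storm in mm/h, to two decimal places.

φ ≈ 6.92 mm/h

Only the 3 blocks with intensity above φ contribute runoff: 23.1, 10.9, 24.5 mm/h.
Σ(I−φ)·Δt = d  ⇒  (23.1+10.9+24.5 − 3φ)·2 = 75.5
φ = (58.50 − 75.5/2) / 3 = 6.92 mm/h.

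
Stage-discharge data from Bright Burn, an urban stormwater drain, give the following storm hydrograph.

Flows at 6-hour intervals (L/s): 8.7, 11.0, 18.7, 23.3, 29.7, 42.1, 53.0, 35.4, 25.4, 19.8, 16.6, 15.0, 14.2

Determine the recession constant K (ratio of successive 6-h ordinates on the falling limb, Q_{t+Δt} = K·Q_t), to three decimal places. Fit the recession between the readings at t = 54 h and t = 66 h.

Using the recession-limb readings at t = 54 h and t = 66 h: Q falls from 19.8 to 15.0 L/s over 2 intervals.
K = (Q₂/Q₁)^(1/2) = (15.0/19.8)^(1/2) = 0.870.

K ≈ 0.870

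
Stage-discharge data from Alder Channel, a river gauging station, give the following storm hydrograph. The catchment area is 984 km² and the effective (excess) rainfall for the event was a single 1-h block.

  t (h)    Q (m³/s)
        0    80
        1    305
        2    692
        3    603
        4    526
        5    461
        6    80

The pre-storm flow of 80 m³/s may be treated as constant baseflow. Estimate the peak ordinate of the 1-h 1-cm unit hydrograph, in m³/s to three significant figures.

U_p ≈ 765 m³/s

Direct runoff: 0.0, 225.0, 612.0, 523.0, 446.0, 381.0, 0.0 m³/s; ΣQ_DR = 2187 m³/s, peak = 612.0 m³/s.
Runoff depth d = ΣQ_DR·Δt / A = 2187 × 3600 / (984 km²) = 8.001 mm.
The 1-cm UH is the DRH scaled by (10 mm)/d, so U_p = 612.0 × 10/8.001 = 765 m³/s.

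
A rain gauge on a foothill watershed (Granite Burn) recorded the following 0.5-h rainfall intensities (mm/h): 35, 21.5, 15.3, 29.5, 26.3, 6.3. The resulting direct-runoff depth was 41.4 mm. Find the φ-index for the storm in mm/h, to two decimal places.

φ ≈ 8.96 mm/h

Only the 5 blocks with intensity above φ contribute runoff: 35, 21.5, 15.3, 29.5, 26.3 mm/h.
Σ(I−φ)·Δt = d  ⇒  (35+21.5+15.3+29.5+26.3 − 5φ)·0.5 = 41.4
φ = (127.6 − 41.4/0.5) / 5 = 8.96 mm/h.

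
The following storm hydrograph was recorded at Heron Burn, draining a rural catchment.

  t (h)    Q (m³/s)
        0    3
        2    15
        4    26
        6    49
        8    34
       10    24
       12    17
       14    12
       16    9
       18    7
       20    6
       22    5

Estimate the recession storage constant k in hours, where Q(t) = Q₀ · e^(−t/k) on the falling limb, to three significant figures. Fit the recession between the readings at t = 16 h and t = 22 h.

On the falling limb, Q drops from 9 to 5 m³/s between t = 16 h and t = 22 h (Δt = 6 h).
k = −Δt / ln(Q₂/Q₁) = −6 / ln(5/9) = 10.2 h.

k ≈ 10.2 h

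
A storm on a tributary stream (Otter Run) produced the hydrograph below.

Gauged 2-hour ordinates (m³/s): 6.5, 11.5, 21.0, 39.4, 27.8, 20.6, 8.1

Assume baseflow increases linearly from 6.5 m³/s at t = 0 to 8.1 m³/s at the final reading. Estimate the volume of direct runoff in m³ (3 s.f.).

Direct-runoff ordinates (Q − Q_b): 0.00, 4.73, 13.97, 32.10, 20.23, 12.77, 0.00 m³/s.
ΣQ_DR = 83.80 m³/s.
With Δt = 2 h = 7200 s, V = ΣQ_DR · Δt = 83.80 × 7200 = 6.03 × 10^5 m³.

V ≈ 6.03 × 10^5 m³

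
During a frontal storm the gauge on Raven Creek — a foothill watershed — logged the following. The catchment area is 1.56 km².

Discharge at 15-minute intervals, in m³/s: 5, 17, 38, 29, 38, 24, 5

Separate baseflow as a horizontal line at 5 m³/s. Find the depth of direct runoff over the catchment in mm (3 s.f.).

d ≈ 69.8 mm

Direct runoff: 0.0, 12.0, 33.0, 24.0, 33.0, 19.0, 0.0 m³/s; ΣQ_DR = 121.0 m³/s.
V = ΣQ_DR · Δt = 121.0 × 900 s = 1.089 × 10^5 m³.
Over A = 1.56 km², depth = V / A = 69.8 mm.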